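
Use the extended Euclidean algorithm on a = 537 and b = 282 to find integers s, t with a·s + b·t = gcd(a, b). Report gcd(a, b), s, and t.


Euclidean algorithm on (537, 282) — divide until remainder is 0:
  537 = 1 · 282 + 255
  282 = 1 · 255 + 27
  255 = 9 · 27 + 12
  27 = 2 · 12 + 3
  12 = 4 · 3 + 0
gcd(537, 282) = 3.
Track Bezout coefficients alongside the remainders: start with r₀ = 537 = a·1 + b·0 (s = 1, t = 0) and r₁ = 282 = a·0 + b·1 (s = 0, t = 1); each new remainder r_{k+1} = r_{k-1} − q_k·r_k inherits s_{k+1} = s_{k-1} − q_k·s_k, t_{k+1} = t_{k-1} − q_k·t_k, so r_k = a·s_k + b·t_k at every step:
  q = 1: r = 255, s = 1 − 1·0 = 1, t = 0 − 1·1 = -1  (check: 537·1 + 282·(-1) = 255)
  q = 1: r = 27, s = 0 − 1·1 = -1, t = 1 − 1·(-1) = 2  (check: 537·(-1) + 282·2 = 27)
  q = 9: r = 12, s = 1 − 9·(-1) = 10, t = -1 − 9·2 = -19  (check: 537·10 + 282·(-19) = 12)
  q = 2: r = 3, s = -1 − 2·10 = -21, t = 2 − 2·(-19) = 40  (check: 537·(-21) + 282·40 = 3)
The row with r = 3 (the gcd) gives the Bezout coefficients s = -21, t = 40.
Result: 537 · (-21) + 282 · (40) = 3.

gcd(537, 282) = 3; s = -21, t = 40 (check: 537·(-21) + 282·40 = 3).


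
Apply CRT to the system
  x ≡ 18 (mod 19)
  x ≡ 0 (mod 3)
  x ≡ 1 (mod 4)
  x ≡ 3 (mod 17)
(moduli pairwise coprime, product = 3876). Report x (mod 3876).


Product of moduli M = 19 · 3 · 4 · 17 = 3876.
Merge one congruence at a time:
  Start: x ≡ 18 (mod 19).
  Combine with x ≡ 0 (mod 3); new modulus lcm = 57.
    Write x = 18 + 19·t and substitute into x ≡ 0 (mod 3): 19·t ≡ 0 − 18 = -18 (mod 3).
    Reduce coefficients mod 3: 1·t ≡ 0 (mod 3).
    So t ≡ 0 (mod 3).
    Then x = 18 + 19·0 = 18, valid modulo lcm(19, 3) = 57: x ≡ 18 (mod 57).
  Combine with x ≡ 1 (mod 4); new modulus lcm = 228.
    Write x = 18 + 57·t and substitute into x ≡ 1 (mod 4): 57·t ≡ 1 − 18 = -17 (mod 4).
    Reduce coefficients mod 4: 1·t ≡ 3 (mod 4).
    So t ≡ 3 (mod 4).
    Then x = 18 + 57·3 = 189, valid modulo lcm(57, 4) = 228: x ≡ 189 (mod 228).
  Combine with x ≡ 3 (mod 17); new modulus lcm = 3876.
    Write x = 189 + 228·t and substitute into x ≡ 3 (mod 17): 228·t ≡ 3 − 189 = -186 (mod 17).
    Reduce coefficients mod 17: 7·t ≡ 1 (mod 17).
    The inverse of 7 mod 17 is 5 (since 7·5 = 35 = 2·17 + 1), so t ≡ 5·1 = 5 ≡ 5 (mod 17).
    Then x = 189 + 228·5 = 1329, valid modulo lcm(228, 17) = 3876: x ≡ 1329 (mod 3876).
Verify against each original: 1329 mod 19 = 18, 1329 mod 3 = 0, 1329 mod 4 = 1, 1329 mod 17 = 3.

x ≡ 1329 (mod 3876).


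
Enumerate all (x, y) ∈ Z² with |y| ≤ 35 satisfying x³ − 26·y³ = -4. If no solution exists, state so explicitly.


The equation is x³ - 26y³ = -4. For fixed y, x³ = 26·y³ − 4, so a solution requires the RHS to be a perfect cube.
Strategy: iterate y from -35 to 35, compute RHS = 26·y³ − 4, and check whether it is a (positive or negative) perfect cube.
Check small values of y:
  y = 0: RHS = -4 is not a perfect cube.
  y = 1: RHS = 22 is not a perfect cube.
  y = -1: RHS = -30 is not a perfect cube.
  y = 2: RHS = 204 is not a perfect cube.
  y = -2: RHS = -212 is not a perfect cube.
  y = 3: RHS = 698 is not a perfect cube.
  y = -3: RHS = -706 is not a perfect cube.
Continuing the search up to |y| = 35 finds no solutions either.
No (x, y) in the scanned range satisfies the equation.

No integer solutions with |y| ≤ 35.


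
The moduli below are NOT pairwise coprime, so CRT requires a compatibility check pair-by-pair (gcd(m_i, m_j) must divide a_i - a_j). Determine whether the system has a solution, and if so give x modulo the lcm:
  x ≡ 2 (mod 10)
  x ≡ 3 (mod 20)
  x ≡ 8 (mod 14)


Moduli 10, 20, 14 are not pairwise coprime, so CRT works modulo lcm(m_i) when all pairwise compatibility conditions hold.
Pairwise compatibility: gcd(m_i, m_j) must divide a_i - a_j for every pair.
Merge one congruence at a time:
  Start: x ≡ 2 (mod 10).
  Combine with x ≡ 3 (mod 20): gcd(10, 20) = 10, and 3 - 2 = 1 is NOT divisible by 10.
    ⇒ system is inconsistent (no integer solution).

No solution (the system is inconsistent).


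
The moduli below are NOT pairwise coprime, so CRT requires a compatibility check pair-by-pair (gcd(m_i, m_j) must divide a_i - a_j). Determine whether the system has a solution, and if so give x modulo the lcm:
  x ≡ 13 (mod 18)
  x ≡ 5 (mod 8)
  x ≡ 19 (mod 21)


Moduli 18, 8, 21 are not pairwise coprime, so CRT works modulo lcm(m_i) when all pairwise compatibility conditions hold.
Pairwise compatibility: gcd(m_i, m_j) must divide a_i - a_j for every pair.
Merge one congruence at a time:
  Start: x ≡ 13 (mod 18).
  Combine with x ≡ 5 (mod 8): gcd(18, 8) = 2; 5 - 13 = -8, which IS divisible by 2, so compatible.
    Write x = 13 + 18·t and substitute into x ≡ 5 (mod 8): 18·t ≡ 5 − 13 = -8 (mod 8).
    Divide the congruence (and modulus) by g = 2: 9·t ≡ -4 (mod 4).
    Reduce coefficients mod 4: 1·t ≡ 0 (mod 4).
    So t ≡ 0 (mod 4).
    Then x = 13 + 18·0 = 13, valid modulo lcm(18, 8) = 72: x ≡ 13 (mod 72).
  Combine with x ≡ 19 (mod 21): gcd(72, 21) = 3; 19 - 13 = 6, which IS divisible by 3, so compatible.
    Write x = 13 + 72·t and substitute into x ≡ 19 (mod 21): 72·t ≡ 19 − 13 = 6 (mod 21).
    Divide the congruence (and modulus) by g = 3: 24·t ≡ 2 (mod 7).
    Reduce coefficients mod 7: 3·t ≡ 2 (mod 7).
    The inverse of 3 mod 7 is 5 (since 3·5 = 15 = 2·7 + 1), so t ≡ 5·2 = 10 ≡ 3 (mod 7).
    Then x = 13 + 72·3 = 229, valid modulo lcm(72, 21) = 504: x ≡ 229 (mod 504).
Verify: 229 mod 18 = 13, 229 mod 8 = 5, 229 mod 21 = 19.

x ≡ 229 (mod 504).


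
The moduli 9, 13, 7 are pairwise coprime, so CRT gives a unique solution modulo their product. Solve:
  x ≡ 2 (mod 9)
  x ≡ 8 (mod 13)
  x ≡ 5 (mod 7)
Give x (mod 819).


Moduli 9, 13, 7 are pairwise coprime; by CRT there is a unique solution modulo M = 9 · 13 · 7 = 819.
Solve pairwise, accumulating the modulus:
  Start with x ≡ 2 (mod 9).
  Combine with x ≡ 8 (mod 13): since gcd(9, 13) = 1, we get a unique residue mod 117.
    Write x = 2 + 9·t and substitute into x ≡ 8 (mod 13): 9·t ≡ 8 − 2 = 6 (mod 13).
    The inverse of 9 mod 13 is 3 (since 9·3 = 27 = 2·13 + 1), so t ≡ 3·6 = 18 ≡ 5 (mod 13).
    Then x = 2 + 9·5 = 47, valid modulo lcm(9, 13) = 117: x ≡ 47 (mod 117).
  Combine with x ≡ 5 (mod 7): since gcd(117, 7) = 1, we get a unique residue mod 819.
    Write x = 47 + 117·t and substitute into x ≡ 5 (mod 7): 117·t ≡ 5 − 47 = -42 (mod 7).
    Reduce coefficients mod 7: 5·t ≡ 0 (mod 7).
    The inverse of 5 mod 7 is 3 (since 5·3 = 15 = 2·7 + 1), so t ≡ 3·0 = 0 ≡ 0 (mod 7).
    Then x = 47 + 117·0 = 47, valid modulo lcm(117, 7) = 819: x ≡ 47 (mod 819).
Verify: 47 mod 9 = 2 ✓, 47 mod 13 = 8 ✓, 47 mod 7 = 5 ✓.

x ≡ 47 (mod 819).


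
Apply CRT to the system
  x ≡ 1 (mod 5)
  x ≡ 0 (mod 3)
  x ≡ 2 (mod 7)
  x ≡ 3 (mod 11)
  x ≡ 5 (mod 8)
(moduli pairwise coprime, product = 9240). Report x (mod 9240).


Product of moduli M = 5 · 3 · 7 · 11 · 8 = 9240.
Merge one congruence at a time:
  Start: x ≡ 1 (mod 5).
  Combine with x ≡ 0 (mod 3); new modulus lcm = 15.
    Write x = 1 + 5·t and substitute into x ≡ 0 (mod 3): 5·t ≡ 0 − 1 = -1 (mod 3).
    Reduce coefficients mod 3: 2·t ≡ 2 (mod 3).
    The inverse of 2 mod 3 is 2 (since 2·2 = 4 = 1·3 + 1), so t ≡ 2·2 = 4 ≡ 1 (mod 3).
    Then x = 1 + 5·1 = 6, valid modulo lcm(5, 3) = 15: x ≡ 6 (mod 15).
  Combine with x ≡ 2 (mod 7); new modulus lcm = 105.
    Write x = 6 + 15·t and substitute into x ≡ 2 (mod 7): 15·t ≡ 2 − 6 = -4 (mod 7).
    Reduce coefficients mod 7: 1·t ≡ 3 (mod 7).
    So t ≡ 3 (mod 7).
    Then x = 6 + 15·3 = 51, valid modulo lcm(15, 7) = 105: x ≡ 51 (mod 105).
  Combine with x ≡ 3 (mod 11); new modulus lcm = 1155.
    Write x = 51 + 105·t and substitute into x ≡ 3 (mod 11): 105·t ≡ 3 − 51 = -48 (mod 11).
    Reduce coefficients mod 11: 6·t ≡ 7 (mod 11).
    The inverse of 6 mod 11 is 2 (since 6·2 = 12 = 1·11 + 1), so t ≡ 2·7 = 14 ≡ 3 (mod 11).
    Then x = 51 + 105·3 = 366, valid modulo lcm(105, 11) = 1155: x ≡ 366 (mod 1155).
  Combine with x ≡ 5 (mod 8); new modulus lcm = 9240.
    Write x = 366 + 1155·t and substitute into x ≡ 5 (mod 8): 1155·t ≡ 5 − 366 = -361 (mod 8).
    Reduce coefficients mod 8: 3·t ≡ 7 (mod 8).
    The inverse of 3 mod 8 is 3 (since 3·3 = 9 = 1·8 + 1), so t ≡ 3·7 = 21 ≡ 5 (mod 8).
    Then x = 366 + 1155·5 = 6141, valid modulo lcm(1155, 8) = 9240: x ≡ 6141 (mod 9240).
Verify against each original: 6141 mod 5 = 1, 6141 mod 3 = 0, 6141 mod 7 = 2, 6141 mod 11 = 3, 6141 mod 8 = 5.

x ≡ 6141 (mod 9240).


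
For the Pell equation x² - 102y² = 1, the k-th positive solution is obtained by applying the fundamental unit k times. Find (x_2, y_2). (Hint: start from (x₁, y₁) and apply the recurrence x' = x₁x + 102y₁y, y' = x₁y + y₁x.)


Step 1: Find the fundamental solution (x₁, y₁) of x² - 102y² = 1.
  Expand √102 as a continued fraction. a₀ = ⌊√102⌋ = 10; iterate m_{k+1} = d_k·a_k − m_k, d_{k+1} = (102 − m_{k+1}²)/d_k, a_{k+1} = ⌊(a₀ + m_{k+1})/d_{k+1}⌋ (starting m₀ = 0, d₀ = 1), with convergents p_k = a_k·p_{k-1} + p_{k-2}, q_k = a_k·q_{k-1} + q_{k-2} (p₋₁ = 1, q₋₁ = 0):
  k = 0: a₀ = 10; p₀/q₀ = 10/1; p₀² − 102·q₀² = 100 − 102 = -2.
  k = 1: m = 10, d = 2, a = ⌊(10 + 10)/2⌋ = 10; p/q = (10·10 + 1)/(10·1 + 0) = 101/10; p² − 102·q² = 10201 − 10200 = 1.
  The first convergent with p² − 102·q² = 1 gives the fundamental solution (x₁, y₁) = (101, 10).
Step 2: Apply the recurrence (x_{n+1}, y_{n+1}) = (x₁x_n + 102y₁y_n, x₁y_n + y₁x_n) repeatedly.
  From (x_1, y_1) = (101, 10): x_2 = 101·101 + 102·10·10 = 20401; y_2 = 101·10 + 10·101 = 2020.
Step 3: Verify x_2² - 102·y_2² = 416200801 - 416200800 = 1 (should be 1). ✓

(x_1, y_1) = (101, 10); (x_2, y_2) = (20401, 2020).


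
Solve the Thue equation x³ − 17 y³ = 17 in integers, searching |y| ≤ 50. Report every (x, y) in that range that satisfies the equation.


The equation is x³ - 17y³ = 17. For fixed y, x³ = 17·y³ + 17, so a solution requires the RHS to be a perfect cube.
Strategy: iterate y from -50 to 50, compute RHS = 17·y³ + 17, and check whether it is a (positive or negative) perfect cube.
Check small values of y:
  y = 0: RHS = 17 is not a perfect cube.
  y = 1: RHS = 34 is not a perfect cube.
  y = -1: RHS = 0 = (0)³ ⇒ x = 0 works.
  y = 2: RHS = 153 is not a perfect cube.
  y = -2: RHS = -119 is not a perfect cube.
  y = 3: RHS = 476 is not a perfect cube.
  y = -3: RHS = -442 is not a perfect cube.
Continuing the search up to |y| = 50 finds no further solutions beyond those listed.
Collected solutions: (0, -1).

Solutions (with |y| ≤ 50): (0, -1).


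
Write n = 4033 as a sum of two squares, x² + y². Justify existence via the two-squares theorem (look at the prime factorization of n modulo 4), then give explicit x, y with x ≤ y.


Step 1: Factor n = 4033 = 37 · 109.
Step 2: Check the mod-4 condition on each prime factor: 37 ≡ 1 (mod 4), exponent 1; 109 ≡ 1 (mod 4), exponent 1.
All primes ≡ 3 (mod 4) appear to even exponent (or don't appear), so by the two-squares theorem n IS expressible as a sum of two squares.
Step 3: Build a representation. Here n = 37 · 109 is a product of primes ≡ 1 (mod 4). Each prime p ≡ 1 (mod 4) is itself a sum of two squares; find a² by testing p − a² for a perfect square:
  37: 37 − 1² = 36 = 6² ⇒ 37 = 1² + 6².
  109: 109 − 1² = 108, 109 − 2² = 105, 109 − 3² = 100 = 10² ⇒ 109 = 3² + 10².
  Combine using the Brahmagupta–Fibonacci identity (a² + b²)(c² + d²) = (ac − bd)² + (ad + bc)² = (ac + bd)² + (ad − bc)²:
  37 · 109 = 4033: from (1² + 6²)(3² + 10²), take (1·3 − 6·10, 1·10 + 6·3) = (3 − 60, 10 + 18) = (-57, 28); dropping signs (only squares matter) gives (57, 28); check 57² + 28² = 3249 + 784 = 4033 ✓.
Step 4: Order so x ≤ y and verify: 28² + 57² = 784 + 3249 = 4033 = n. ✓

n = 4033 = 28² + 57² (one valid representation with x ≤ y).


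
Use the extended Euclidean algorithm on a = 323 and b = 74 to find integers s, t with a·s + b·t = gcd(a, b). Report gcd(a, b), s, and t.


Euclidean algorithm on (323, 74) — divide until remainder is 0:
  323 = 4 · 74 + 27
  74 = 2 · 27 + 20
  27 = 1 · 20 + 7
  20 = 2 · 7 + 6
  7 = 1 · 6 + 1
  6 = 6 · 1 + 0
gcd(323, 74) = 1.
Track Bezout coefficients alongside the remainders: start with r₀ = 323 = a·1 + b·0 (s = 1, t = 0) and r₁ = 74 = a·0 + b·1 (s = 0, t = 1); each new remainder r_{k+1} = r_{k-1} − q_k·r_k inherits s_{k+1} = s_{k-1} − q_k·s_k, t_{k+1} = t_{k-1} − q_k·t_k, so r_k = a·s_k + b·t_k at every step:
  q = 4: r = 27, s = 1 − 4·0 = 1, t = 0 − 4·1 = -4  (check: 323·1 + 74·(-4) = 27)
  q = 2: r = 20, s = 0 − 2·1 = -2, t = 1 − 2·(-4) = 9  (check: 323·(-2) + 74·9 = 20)
  q = 1: r = 7, s = 1 − 1·(-2) = 3, t = -4 − 1·9 = -13  (check: 323·3 + 74·(-13) = 7)
  q = 2: r = 6, s = -2 − 2·3 = -8, t = 9 − 2·(-13) = 35  (check: 323·(-8) + 74·35 = 6)
  q = 1: r = 1, s = 3 − 1·(-8) = 11, t = -13 − 1·35 = -48  (check: 323·11 + 74·(-48) = 1)
The row with r = 1 (the gcd) gives the Bezout coefficients s = 11, t = -48.
Result: 323 · (11) + 74 · (-48) = 1.

gcd(323, 74) = 1; s = 11, t = -48 (check: 323·11 + 74·(-48) = 1).


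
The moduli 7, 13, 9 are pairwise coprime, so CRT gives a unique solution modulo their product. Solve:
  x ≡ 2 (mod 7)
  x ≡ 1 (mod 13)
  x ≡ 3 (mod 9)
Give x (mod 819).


Moduli 7, 13, 9 are pairwise coprime; by CRT there is a unique solution modulo M = 7 · 13 · 9 = 819.
Solve pairwise, accumulating the modulus:
  Start with x ≡ 2 (mod 7).
  Combine with x ≡ 1 (mod 13): since gcd(7, 13) = 1, we get a unique residue mod 91.
    Write x = 2 + 7·t and substitute into x ≡ 1 (mod 13): 7·t ≡ 1 − 2 = -1 (mod 13).
    Reduce coefficients mod 13: 7·t ≡ 12 (mod 13).
    The inverse of 7 mod 13 is 2 (since 7·2 = 14 = 1·13 + 1), so t ≡ 2·12 = 24 ≡ 11 (mod 13).
    Then x = 2 + 7·11 = 79, valid modulo lcm(7, 13) = 91: x ≡ 79 (mod 91).
  Combine with x ≡ 3 (mod 9): since gcd(91, 9) = 1, we get a unique residue mod 819.
    Write x = 79 + 91·t and substitute into x ≡ 3 (mod 9): 91·t ≡ 3 − 79 = -76 (mod 9).
    Reduce coefficients mod 9: 1·t ≡ 5 (mod 9).
    So t ≡ 5 (mod 9).
    Then x = 79 + 91·5 = 534, valid modulo lcm(91, 9) = 819: x ≡ 534 (mod 819).
Verify: 534 mod 7 = 2 ✓, 534 mod 13 = 1 ✓, 534 mod 9 = 3 ✓.

x ≡ 534 (mod 819).


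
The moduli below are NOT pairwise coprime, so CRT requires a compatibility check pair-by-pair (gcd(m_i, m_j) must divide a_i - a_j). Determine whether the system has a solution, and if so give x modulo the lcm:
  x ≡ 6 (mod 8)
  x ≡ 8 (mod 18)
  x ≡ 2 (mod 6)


Moduli 8, 18, 6 are not pairwise coprime, so CRT works modulo lcm(m_i) when all pairwise compatibility conditions hold.
Pairwise compatibility: gcd(m_i, m_j) must divide a_i - a_j for every pair.
Merge one congruence at a time:
  Start: x ≡ 6 (mod 8).
  Combine with x ≡ 8 (mod 18): gcd(8, 18) = 2; 8 - 6 = 2, which IS divisible by 2, so compatible.
    Write x = 6 + 8·t and substitute into x ≡ 8 (mod 18): 8·t ≡ 8 − 6 = 2 (mod 18).
    Divide the congruence (and modulus) by g = 2: 4·t ≡ 1 (mod 9).
    The inverse of 4 mod 9 is 7 (since 4·7 = 28 = 3·9 + 1), so t ≡ 7·1 = 7 ≡ 7 (mod 9).
    Then x = 6 + 8·7 = 62, valid modulo lcm(8, 18) = 72: x ≡ 62 (mod 72).
  Combine with x ≡ 2 (mod 6): gcd(72, 6) = 6; 2 - 62 = -60, which IS divisible by 6, so compatible.
    Write x = 62 + 72·t and substitute into x ≡ 2 (mod 6): 72·t ≡ 2 − 62 = -60 (mod 6).
    Divide the congruence (and modulus) by g = 6: 12·t ≡ -10 (mod 1).
    Modulo 1 every t works; take t = 0.
    Then x = 62 + 72·0 = 62, valid modulo lcm(72, 6) = 72: x ≡ 62 (mod 72).
Verify: 62 mod 8 = 6, 62 mod 18 = 8, 62 mod 6 = 2.

x ≡ 62 (mod 72).


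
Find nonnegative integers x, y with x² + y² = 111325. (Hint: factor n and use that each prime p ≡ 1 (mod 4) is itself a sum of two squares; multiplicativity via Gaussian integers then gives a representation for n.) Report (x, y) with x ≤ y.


Step 1: Factor n = 111325 = 5^2 · 61 · 73.
Step 2: Check the mod-4 condition on each prime factor: 5 ≡ 1 (mod 4), exponent 2; 61 ≡ 1 (mod 4), exponent 1; 73 ≡ 1 (mod 4), exponent 1.
All primes ≡ 3 (mod 4) appear to even exponent (or don't appear), so by the two-squares theorem n IS expressible as a sum of two squares.
Step 3: Build a representation. Group n = k² · m with k = 5 and m = 61 · 73 = 4453 (a product of primes ≡ 1 (mod 4)); a representation of m scales to one of n via (k·x)² + (k·y)² = k²(x² + y²). Each prime p ≡ 1 (mod 4) is itself a sum of two squares; find a² by testing p − a² for a perfect square:
  61: 61 − 1² = 60, 61 − 2² = 57, 61 − 3² = 52, 61 − 4² = 45, 61 − 5² = 36 = 6² ⇒ 61 = 5² + 6².
  73: 73 − 1² = 72, 73 − 2² = 69, 73 − 3² = 64 = 8² ⇒ 73 = 3² + 8².
  Combine using the Brahmagupta–Fibonacci identity (a² + b²)(c² + d²) = (ac − bd)² + (ad + bc)² = (ac + bd)² + (ad − bc)²:
  61 · 73 = 4453: from (5² + 6²)(3² + 8²), take (5·3 − 6·8, 5·8 + 6·3) = (15 − 48, 40 + 18) = (-33, 58); dropping signs (only squares matter) gives (33, 58); check 33² + 58² = 1089 + 3364 = 4453 ✓.
  Scale by k = 5: (5·33, 5·58) = (165, 290).
Step 4: Order so x ≤ y and verify: 165² + 290² = 27225 + 84100 = 111325 = n. ✓

n = 111325 = 165² + 290² (one valid representation with x ≤ y).


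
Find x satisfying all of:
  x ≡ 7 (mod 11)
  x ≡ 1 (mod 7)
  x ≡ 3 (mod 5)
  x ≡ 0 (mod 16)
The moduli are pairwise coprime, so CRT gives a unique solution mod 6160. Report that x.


Product of moduli M = 11 · 7 · 5 · 16 = 6160.
Merge one congruence at a time:
  Start: x ≡ 7 (mod 11).
  Combine with x ≡ 1 (mod 7); new modulus lcm = 77.
    Write x = 7 + 11·t and substitute into x ≡ 1 (mod 7): 11·t ≡ 1 − 7 = -6 (mod 7).
    Reduce coefficients mod 7: 4·t ≡ 1 (mod 7).
    The inverse of 4 mod 7 is 2 (since 4·2 = 8 = 1·7 + 1), so t ≡ 2·1 = 2 ≡ 2 (mod 7).
    Then x = 7 + 11·2 = 29, valid modulo lcm(11, 7) = 77: x ≡ 29 (mod 77).
  Combine with x ≡ 3 (mod 5); new modulus lcm = 385.
    Write x = 29 + 77·t and substitute into x ≡ 3 (mod 5): 77·t ≡ 3 − 29 = -26 (mod 5).
    Reduce coefficients mod 5: 2·t ≡ 4 (mod 5).
    The inverse of 2 mod 5 is 3 (since 2·3 = 6 = 1·5 + 1), so t ≡ 3·4 = 12 ≡ 2 (mod 5).
    Then x = 29 + 77·2 = 183, valid modulo lcm(77, 5) = 385: x ≡ 183 (mod 385).
  Combine with x ≡ 0 (mod 16); new modulus lcm = 6160.
    Write x = 183 + 385·t and substitute into x ≡ 0 (mod 16): 385·t ≡ 0 − 183 = -183 (mod 16).
    Reduce coefficients mod 16: 1·t ≡ 9 (mod 16).
    So t ≡ 9 (mod 16).
    Then x = 183 + 385·9 = 3648, valid modulo lcm(385, 16) = 6160: x ≡ 3648 (mod 6160).
Verify against each original: 3648 mod 11 = 7, 3648 mod 7 = 1, 3648 mod 5 = 3, 3648 mod 16 = 0.

x ≡ 3648 (mod 6160).


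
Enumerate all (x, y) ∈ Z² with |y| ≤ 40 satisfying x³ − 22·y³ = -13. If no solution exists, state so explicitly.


The equation is x³ - 22y³ = -13. For fixed y, x³ = 22·y³ − 13, so a solution requires the RHS to be a perfect cube.
Strategy: iterate y from -40 to 40, compute RHS = 22·y³ − 13, and check whether it is a (positive or negative) perfect cube.
Check small values of y:
  y = 0: RHS = -13 is not a perfect cube.
  y = 1: RHS = 9 is not a perfect cube.
  y = -1: RHS = -35 is not a perfect cube.
  y = 2: RHS = 163 is not a perfect cube.
  y = -2: RHS = -189 is not a perfect cube.
  y = 3: RHS = 581 is not a perfect cube.
  y = -3: RHS = -607 is not a perfect cube.
Continuing the search up to |y| = 40 finds no solutions either.
No (x, y) in the scanned range satisfies the equation.

No integer solutions with |y| ≤ 40.


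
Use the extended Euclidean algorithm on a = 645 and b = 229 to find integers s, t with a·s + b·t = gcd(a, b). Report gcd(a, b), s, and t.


Euclidean algorithm on (645, 229) — divide until remainder is 0:
  645 = 2 · 229 + 187
  229 = 1 · 187 + 42
  187 = 4 · 42 + 19
  42 = 2 · 19 + 4
  19 = 4 · 4 + 3
  4 = 1 · 3 + 1
  3 = 3 · 1 + 0
gcd(645, 229) = 1.
Track Bezout coefficients alongside the remainders: start with r₀ = 645 = a·1 + b·0 (s = 1, t = 0) and r₁ = 229 = a·0 + b·1 (s = 0, t = 1); each new remainder r_{k+1} = r_{k-1} − q_k·r_k inherits s_{k+1} = s_{k-1} − q_k·s_k, t_{k+1} = t_{k-1} − q_k·t_k, so r_k = a·s_k + b·t_k at every step:
  q = 2: r = 187, s = 1 − 2·0 = 1, t = 0 − 2·1 = -2  (check: 645·1 + 229·(-2) = 187)
  q = 1: r = 42, s = 0 − 1·1 = -1, t = 1 − 1·(-2) = 3  (check: 645·(-1) + 229·3 = 42)
  q = 4: r = 19, s = 1 − 4·(-1) = 5, t = -2 − 4·3 = -14  (check: 645·5 + 229·(-14) = 19)
  q = 2: r = 4, s = -1 − 2·5 = -11, t = 3 − 2·(-14) = 31  (check: 645·(-11) + 229·31 = 4)
  q = 4: r = 3, s = 5 − 4·(-11) = 49, t = -14 − 4·31 = -138  (check: 645·49 + 229·(-138) = 3)
  q = 1: r = 1, s = -11 − 1·49 = -60, t = 31 − 1·(-138) = 169  (check: 645·(-60) + 229·169 = 1)
The row with r = 1 (the gcd) gives the Bezout coefficients s = -60, t = 169.
Result: 645 · (-60) + 229 · (169) = 1.

gcd(645, 229) = 1; s = -60, t = 169 (check: 645·(-60) + 229·169 = 1).


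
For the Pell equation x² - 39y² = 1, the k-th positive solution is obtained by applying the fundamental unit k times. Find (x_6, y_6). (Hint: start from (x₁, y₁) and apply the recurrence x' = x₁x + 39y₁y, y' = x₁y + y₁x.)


Step 1: Find the fundamental solution (x₁, y₁) of x² - 39y² = 1.
  Expand √39 as a continued fraction. a₀ = ⌊√39⌋ = 6; iterate m_{k+1} = d_k·a_k − m_k, d_{k+1} = (39 − m_{k+1}²)/d_k, a_{k+1} = ⌊(a₀ + m_{k+1})/d_{k+1}⌋ (starting m₀ = 0, d₀ = 1), with convergents p_k = a_k·p_{k-1} + p_{k-2}, q_k = a_k·q_{k-1} + q_{k-2} (p₋₁ = 1, q₋₁ = 0):
  k = 0: a₀ = 6; p₀/q₀ = 6/1; p₀² − 39·q₀² = 36 − 39 = -3.
  k = 1: m = 6, d = 3, a = ⌊(6 + 6)/3⌋ = 4; p/q = (4·6 + 1)/(4·1 + 0) = 25/4; p² − 39·q² = 625 − 624 = 1.
  The first convergent with p² − 39·q² = 1 gives the fundamental solution (x₁, y₁) = (25, 4).
Step 2: Apply the recurrence (x_{n+1}, y_{n+1}) = (x₁x_n + 39y₁y_n, x₁y_n + y₁x_n) repeatedly.
  From (x_1, y_1) = (25, 4): x_2 = 25·25 + 39·4·4 = 1249; y_2 = 25·4 + 4·25 = 200.
  From (x_2, y_2) = (1249, 200): x_3 = 25·1249 + 39·4·200 = 62425; y_3 = 25·200 + 4·1249 = 9996.
  From (x_3, y_3) = (62425, 9996): x_4 = 25·62425 + 39·4·9996 = 3120001; y_4 = 25·9996 + 4·62425 = 499600.
  From (x_4, y_4) = (3120001, 499600): x_5 = 25·3120001 + 39·4·499600 = 155937625; y_5 = 25·499600 + 4·3120001 = 24970004.
  From (x_5, y_5) = (155937625, 24970004): x_6 = 25·155937625 + 39·4·24970004 = 7793761249; y_6 = 25·24970004 + 4·155937625 = 1248000600.
Step 3: Verify x_6² - 39·y_6² = 60742714406414040001 - 60742714406414040000 = 1 (should be 1). ✓

(x_1, y_1) = (25, 4); (x_6, y_6) = (7793761249, 1248000600).


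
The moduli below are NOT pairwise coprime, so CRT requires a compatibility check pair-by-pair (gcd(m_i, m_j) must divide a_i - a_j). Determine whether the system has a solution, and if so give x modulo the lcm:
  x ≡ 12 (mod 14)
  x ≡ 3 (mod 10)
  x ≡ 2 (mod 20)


Moduli 14, 10, 20 are not pairwise coprime, so CRT works modulo lcm(m_i) when all pairwise compatibility conditions hold.
Pairwise compatibility: gcd(m_i, m_j) must divide a_i - a_j for every pair.
Merge one congruence at a time:
  Start: x ≡ 12 (mod 14).
  Combine with x ≡ 3 (mod 10): gcd(14, 10) = 2, and 3 - 12 = -9 is NOT divisible by 2.
    ⇒ system is inconsistent (no integer solution).

No solution (the system is inconsistent).


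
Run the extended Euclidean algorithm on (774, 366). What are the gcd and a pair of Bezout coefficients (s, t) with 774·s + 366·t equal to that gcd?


Euclidean algorithm on (774, 366) — divide until remainder is 0:
  774 = 2 · 366 + 42
  366 = 8 · 42 + 30
  42 = 1 · 30 + 12
  30 = 2 · 12 + 6
  12 = 2 · 6 + 0
gcd(774, 366) = 6.
Track Bezout coefficients alongside the remainders: start with r₀ = 774 = a·1 + b·0 (s = 1, t = 0) and r₁ = 366 = a·0 + b·1 (s = 0, t = 1); each new remainder r_{k+1} = r_{k-1} − q_k·r_k inherits s_{k+1} = s_{k-1} − q_k·s_k, t_{k+1} = t_{k-1} − q_k·t_k, so r_k = a·s_k + b·t_k at every step:
  q = 2: r = 42, s = 1 − 2·0 = 1, t = 0 − 2·1 = -2  (check: 774·1 + 366·(-2) = 42)
  q = 8: r = 30, s = 0 − 8·1 = -8, t = 1 − 8·(-2) = 17  (check: 774·(-8) + 366·17 = 30)
  q = 1: r = 12, s = 1 − 1·(-8) = 9, t = -2 − 1·17 = -19  (check: 774·9 + 366·(-19) = 12)
  q = 2: r = 6, s = -8 − 2·9 = -26, t = 17 − 2·(-19) = 55  (check: 774·(-26) + 366·55 = 6)
The row with r = 6 (the gcd) gives the Bezout coefficients s = -26, t = 55.
Result: 774 · (-26) + 366 · (55) = 6.

gcd(774, 366) = 6; s = -26, t = 55 (check: 774·(-26) + 366·55 = 6).


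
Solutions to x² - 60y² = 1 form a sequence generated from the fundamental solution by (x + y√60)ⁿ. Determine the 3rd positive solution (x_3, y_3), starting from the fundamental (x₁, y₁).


Step 1: Find the fundamental solution (x₁, y₁) of x² - 60y² = 1.
  Expand √60 as a continued fraction. a₀ = ⌊√60⌋ = 7; iterate m_{k+1} = d_k·a_k − m_k, d_{k+1} = (60 − m_{k+1}²)/d_k, a_{k+1} = ⌊(a₀ + m_{k+1})/d_{k+1}⌋ (starting m₀ = 0, d₀ = 1), with convergents p_k = a_k·p_{k-1} + p_{k-2}, q_k = a_k·q_{k-1} + q_{k-2} (p₋₁ = 1, q₋₁ = 0):
  k = 0: a₀ = 7; p₀/q₀ = 7/1; p₀² − 60·q₀² = 49 − 60 = -11.
  k = 1: m = 7, d = 11, a = ⌊(7 + 7)/11⌋ = 1; p/q = (1·7 + 1)/(1·1 + 0) = 8/1; p² − 60·q² = 64 − 60 = 4.
  k = 2: m = 4, d = 4, a = ⌊(7 + 4)/4⌋ = 2; p/q = (2·8 + 7)/(2·1 + 1) = 23/3; p² − 60·q² = 529 − 540 = -11.
  k = 3: m = 4, d = 11, a = ⌊(7 + 4)/11⌋ = 1; p/q = (1·23 + 8)/(1·3 + 1) = 31/4; p² − 60·q² = 961 − 960 = 1.
  The first convergent with p² − 60·q² = 1 gives the fundamental solution (x₁, y₁) = (31, 4).
Step 2: Apply the recurrence (x_{n+1}, y_{n+1}) = (x₁x_n + 60y₁y_n, x₁y_n + y₁x_n) repeatedly.
  From (x_1, y_1) = (31, 4): x_2 = 31·31 + 60·4·4 = 1921; y_2 = 31·4 + 4·31 = 248.
  From (x_2, y_2) = (1921, 248): x_3 = 31·1921 + 60·4·248 = 119071; y_3 = 31·248 + 4·1921 = 15372.
Step 3: Verify x_3² - 60·y_3² = 14177903041 - 14177903040 = 1 (should be 1). ✓

(x_1, y_1) = (31, 4); (x_3, y_3) = (119071, 15372).


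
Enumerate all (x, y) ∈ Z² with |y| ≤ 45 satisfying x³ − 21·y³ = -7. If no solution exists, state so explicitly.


The equation is x³ - 21y³ = -7. For fixed y, x³ = 21·y³ − 7, so a solution requires the RHS to be a perfect cube.
Strategy: iterate y from -45 to 45, compute RHS = 21·y³ − 7, and check whether it is a (positive or negative) perfect cube.
Check small values of y:
  y = 0: RHS = -7 is not a perfect cube.
  y = 1: RHS = 14 is not a perfect cube.
  y = -1: RHS = -28 is not a perfect cube.
  y = 2: RHS = 161 is not a perfect cube.
  y = -2: RHS = -175 is not a perfect cube.
  y = 3: RHS = 560 is not a perfect cube.
  y = -3: RHS = -574 is not a perfect cube.
Continuing the search up to |y| = 45 finds no solutions either.
No (x, y) in the scanned range satisfies the equation.

No integer solutions with |y| ≤ 45.


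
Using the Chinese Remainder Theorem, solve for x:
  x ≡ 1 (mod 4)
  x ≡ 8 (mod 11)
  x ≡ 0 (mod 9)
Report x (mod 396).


Moduli 4, 11, 9 are pairwise coprime; by CRT there is a unique solution modulo M = 4 · 11 · 9 = 396.
Solve pairwise, accumulating the modulus:
  Start with x ≡ 1 (mod 4).
  Combine with x ≡ 8 (mod 11): since gcd(4, 11) = 1, we get a unique residue mod 44.
    Write x = 1 + 4·t and substitute into x ≡ 8 (mod 11): 4·t ≡ 8 − 1 = 7 (mod 11).
    The inverse of 4 mod 11 is 3 (since 4·3 = 12 = 1·11 + 1), so t ≡ 3·7 = 21 ≡ 10 (mod 11).
    Then x = 1 + 4·10 = 41, valid modulo lcm(4, 11) = 44: x ≡ 41 (mod 44).
  Combine with x ≡ 0 (mod 9): since gcd(44, 9) = 1, we get a unique residue mod 396.
    Write x = 41 + 44·t and substitute into x ≡ 0 (mod 9): 44·t ≡ 0 − 41 = -41 (mod 9).
    Reduce coefficients mod 9: 8·t ≡ 4 (mod 9).
    The inverse of 8 mod 9 is 8 (since 8·8 = 64 = 7·9 + 1), so t ≡ 8·4 = 32 ≡ 5 (mod 9).
    Then x = 41 + 44·5 = 261, valid modulo lcm(44, 9) = 396: x ≡ 261 (mod 396).
Verify: 261 mod 4 = 1 ✓, 261 mod 11 = 8 ✓, 261 mod 9 = 0 ✓.

x ≡ 261 (mod 396).


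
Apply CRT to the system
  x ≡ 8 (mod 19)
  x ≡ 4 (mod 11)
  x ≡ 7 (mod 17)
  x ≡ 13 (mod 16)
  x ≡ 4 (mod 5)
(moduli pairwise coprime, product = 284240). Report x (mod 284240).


Product of moduli M = 19 · 11 · 17 · 16 · 5 = 284240.
Merge one congruence at a time:
  Start: x ≡ 8 (mod 19).
  Combine with x ≡ 4 (mod 11); new modulus lcm = 209.
    Write x = 8 + 19·t and substitute into x ≡ 4 (mod 11): 19·t ≡ 4 − 8 = -4 (mod 11).
    Reduce coefficients mod 11: 8·t ≡ 7 (mod 11).
    The inverse of 8 mod 11 is 7 (since 8·7 = 56 = 5·11 + 1), so t ≡ 7·7 = 49 ≡ 5 (mod 11).
    Then x = 8 + 19·5 = 103, valid modulo lcm(19, 11) = 209: x ≡ 103 (mod 209).
  Combine with x ≡ 7 (mod 17); new modulus lcm = 3553.
    Write x = 103 + 209·t and substitute into x ≡ 7 (mod 17): 209·t ≡ 7 − 103 = -96 (mod 17).
    Reduce coefficients mod 17: 5·t ≡ 6 (mod 17).
    The inverse of 5 mod 17 is 7 (since 5·7 = 35 = 2·17 + 1), so t ≡ 7·6 = 42 ≡ 8 (mod 17).
    Then x = 103 + 209·8 = 1775, valid modulo lcm(209, 17) = 3553: x ≡ 1775 (mod 3553).
  Combine with x ≡ 13 (mod 16); new modulus lcm = 56848.
    Write x = 1775 + 3553·t and substitute into x ≡ 13 (mod 16): 3553·t ≡ 13 − 1775 = -1762 (mod 16).
    Reduce coefficients mod 16: 1·t ≡ 14 (mod 16).
    So t ≡ 14 (mod 16).
    Then x = 1775 + 3553·14 = 51517, valid modulo lcm(3553, 16) = 56848: x ≡ 51517 (mod 56848).
  Combine with x ≡ 4 (mod 5); new modulus lcm = 284240.
    Write x = 51517 + 56848·t and substitute into x ≡ 4 (mod 5): 56848·t ≡ 4 − 51517 = -51513 (mod 5).
    Reduce coefficients mod 5: 3·t ≡ 2 (mod 5).
    The inverse of 3 mod 5 is 2 (since 3·2 = 6 = 1·5 + 1), so t ≡ 2·2 = 4 ≡ 4 (mod 5).
    Then x = 51517 + 56848·4 = 278909, valid modulo lcm(56848, 5) = 284240: x ≡ 278909 (mod 284240).
Verify against each original: 278909 mod 19 = 8, 278909 mod 11 = 4, 278909 mod 17 = 7, 278909 mod 16 = 13, 278909 mod 5 = 4.

x ≡ 278909 (mod 284240).


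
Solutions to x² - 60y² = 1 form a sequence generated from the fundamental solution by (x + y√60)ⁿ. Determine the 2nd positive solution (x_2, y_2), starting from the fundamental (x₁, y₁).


Step 1: Find the fundamental solution (x₁, y₁) of x² - 60y² = 1.
  Expand √60 as a continued fraction. a₀ = ⌊√60⌋ = 7; iterate m_{k+1} = d_k·a_k − m_k, d_{k+1} = (60 − m_{k+1}²)/d_k, a_{k+1} = ⌊(a₀ + m_{k+1})/d_{k+1}⌋ (starting m₀ = 0, d₀ = 1), with convergents p_k = a_k·p_{k-1} + p_{k-2}, q_k = a_k·q_{k-1} + q_{k-2} (p₋₁ = 1, q₋₁ = 0):
  k = 0: a₀ = 7; p₀/q₀ = 7/1; p₀² − 60·q₀² = 49 − 60 = -11.
  k = 1: m = 7, d = 11, a = ⌊(7 + 7)/11⌋ = 1; p/q = (1·7 + 1)/(1·1 + 0) = 8/1; p² − 60·q² = 64 − 60 = 4.
  k = 2: m = 4, d = 4, a = ⌊(7 + 4)/4⌋ = 2; p/q = (2·8 + 7)/(2·1 + 1) = 23/3; p² − 60·q² = 529 − 540 = -11.
  k = 3: m = 4, d = 11, a = ⌊(7 + 4)/11⌋ = 1; p/q = (1·23 + 8)/(1·3 + 1) = 31/4; p² − 60·q² = 961 − 960 = 1.
  The first convergent with p² − 60·q² = 1 gives the fundamental solution (x₁, y₁) = (31, 4).
Step 2: Apply the recurrence (x_{n+1}, y_{n+1}) = (x₁x_n + 60y₁y_n, x₁y_n + y₁x_n) repeatedly.
  From (x_1, y_1) = (31, 4): x_2 = 31·31 + 60·4·4 = 1921; y_2 = 31·4 + 4·31 = 248.
Step 3: Verify x_2² - 60·y_2² = 3690241 - 3690240 = 1 (should be 1). ✓

(x_1, y_1) = (31, 4); (x_2, y_2) = (1921, 248).


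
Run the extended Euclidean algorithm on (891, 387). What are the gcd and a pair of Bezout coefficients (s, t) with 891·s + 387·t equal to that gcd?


Euclidean algorithm on (891, 387) — divide until remainder is 0:
  891 = 2 · 387 + 117
  387 = 3 · 117 + 36
  117 = 3 · 36 + 9
  36 = 4 · 9 + 0
gcd(891, 387) = 9.
Track Bezout coefficients alongside the remainders: start with r₀ = 891 = a·1 + b·0 (s = 1, t = 0) and r₁ = 387 = a·0 + b·1 (s = 0, t = 1); each new remainder r_{k+1} = r_{k-1} − q_k·r_k inherits s_{k+1} = s_{k-1} − q_k·s_k, t_{k+1} = t_{k-1} − q_k·t_k, so r_k = a·s_k + b·t_k at every step:
  q = 2: r = 117, s = 1 − 2·0 = 1, t = 0 − 2·1 = -2  (check: 891·1 + 387·(-2) = 117)
  q = 3: r = 36, s = 0 − 3·1 = -3, t = 1 − 3·(-2) = 7  (check: 891·(-3) + 387·7 = 36)
  q = 3: r = 9, s = 1 − 3·(-3) = 10, t = -2 − 3·7 = -23  (check: 891·10 + 387·(-23) = 9)
The row with r = 9 (the gcd) gives the Bezout coefficients s = 10, t = -23.
Result: 891 · (10) + 387 · (-23) = 9.

gcd(891, 387) = 9; s = 10, t = -23 (check: 891·10 + 387·(-23) = 9).


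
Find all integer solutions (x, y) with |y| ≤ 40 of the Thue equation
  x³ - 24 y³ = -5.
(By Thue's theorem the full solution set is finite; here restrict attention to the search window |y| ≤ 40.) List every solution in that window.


The equation is x³ - 24y³ = -5. For fixed y, x³ = 24·y³ − 5, so a solution requires the RHS to be a perfect cube.
Strategy: iterate y from -40 to 40, compute RHS = 24·y³ − 5, and check whether it is a (positive or negative) perfect cube.
Check small values of y:
  y = 0: RHS = -5 is not a perfect cube.
  y = 1: RHS = 19 is not a perfect cube.
  y = -1: RHS = -29 is not a perfect cube.
  y = 2: RHS = 187 is not a perfect cube.
  y = -2: RHS = -197 is not a perfect cube.
  y = 3: RHS = 643 is not a perfect cube.
  y = -3: RHS = -653 is not a perfect cube.
Continuing the search up to |y| = 40 finds no solutions either.
No (x, y) in the scanned range satisfies the equation.

No integer solutions with |y| ≤ 40.


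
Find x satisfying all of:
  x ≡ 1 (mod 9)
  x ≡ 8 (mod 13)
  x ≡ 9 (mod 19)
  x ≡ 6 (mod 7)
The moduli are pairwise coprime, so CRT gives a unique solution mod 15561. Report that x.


Product of moduli M = 9 · 13 · 19 · 7 = 15561.
Merge one congruence at a time:
  Start: x ≡ 1 (mod 9).
  Combine with x ≡ 8 (mod 13); new modulus lcm = 117.
    Write x = 1 + 9·t and substitute into x ≡ 8 (mod 13): 9·t ≡ 8 − 1 = 7 (mod 13).
    The inverse of 9 mod 13 is 3 (since 9·3 = 27 = 2·13 + 1), so t ≡ 3·7 = 21 ≡ 8 (mod 13).
    Then x = 1 + 9·8 = 73, valid modulo lcm(9, 13) = 117: x ≡ 73 (mod 117).
  Combine with x ≡ 9 (mod 19); new modulus lcm = 2223.
    Write x = 73 + 117·t and substitute into x ≡ 9 (mod 19): 117·t ≡ 9 − 73 = -64 (mod 19).
    Reduce coefficients mod 19: 3·t ≡ 12 (mod 19).
    The inverse of 3 mod 19 is 13 (since 3·13 = 39 = 2·19 + 1), so t ≡ 13·12 = 156 ≡ 4 (mod 19).
    Then x = 73 + 117·4 = 541, valid modulo lcm(117, 19) = 2223: x ≡ 541 (mod 2223).
  Combine with x ≡ 6 (mod 7); new modulus lcm = 15561.
    Write x = 541 + 2223·t and substitute into x ≡ 6 (mod 7): 2223·t ≡ 6 − 541 = -535 (mod 7).
    Reduce coefficients mod 7: 4·t ≡ 4 (mod 7).
    The inverse of 4 mod 7 is 2 (since 4·2 = 8 = 1·7 + 1), so t ≡ 2·4 = 8 ≡ 1 (mod 7).
    Then x = 541 + 2223·1 = 2764, valid modulo lcm(2223, 7) = 15561: x ≡ 2764 (mod 15561).
Verify against each original: 2764 mod 9 = 1, 2764 mod 13 = 8, 2764 mod 19 = 9, 2764 mod 7 = 6.

x ≡ 2764 (mod 15561).


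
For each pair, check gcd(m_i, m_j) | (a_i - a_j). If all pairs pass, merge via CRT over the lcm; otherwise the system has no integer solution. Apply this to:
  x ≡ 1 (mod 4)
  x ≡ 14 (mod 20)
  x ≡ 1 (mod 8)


Moduli 4, 20, 8 are not pairwise coprime, so CRT works modulo lcm(m_i) when all pairwise compatibility conditions hold.
Pairwise compatibility: gcd(m_i, m_j) must divide a_i - a_j for every pair.
Merge one congruence at a time:
  Start: x ≡ 1 (mod 4).
  Combine with x ≡ 14 (mod 20): gcd(4, 20) = 4, and 14 - 1 = 13 is NOT divisible by 4.
    ⇒ system is inconsistent (no integer solution).

No solution (the system is inconsistent).


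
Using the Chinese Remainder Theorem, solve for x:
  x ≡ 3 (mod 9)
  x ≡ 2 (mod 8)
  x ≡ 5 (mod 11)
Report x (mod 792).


Moduli 9, 8, 11 are pairwise coprime; by CRT there is a unique solution modulo M = 9 · 8 · 11 = 792.
Solve pairwise, accumulating the modulus:
  Start with x ≡ 3 (mod 9).
  Combine with x ≡ 2 (mod 8): since gcd(9, 8) = 1, we get a unique residue mod 72.
    Write x = 3 + 9·t and substitute into x ≡ 2 (mod 8): 9·t ≡ 2 − 3 = -1 (mod 8).
    Reduce coefficients mod 8: 1·t ≡ 7 (mod 8).
    So t ≡ 7 (mod 8).
    Then x = 3 + 9·7 = 66, valid modulo lcm(9, 8) = 72: x ≡ 66 (mod 72).
  Combine with x ≡ 5 (mod 11): since gcd(72, 11) = 1, we get a unique residue mod 792.
    Write x = 66 + 72·t and substitute into x ≡ 5 (mod 11): 72·t ≡ 5 − 66 = -61 (mod 11).
    Reduce coefficients mod 11: 6·t ≡ 5 (mod 11).
    The inverse of 6 mod 11 is 2 (since 6·2 = 12 = 1·11 + 1), so t ≡ 2·5 = 10 ≡ 10 (mod 11).
    Then x = 66 + 72·10 = 786, valid modulo lcm(72, 11) = 792: x ≡ 786 (mod 792).
Verify: 786 mod 9 = 3 ✓, 786 mod 8 = 2 ✓, 786 mod 11 = 5 ✓.

x ≡ 786 (mod 792).


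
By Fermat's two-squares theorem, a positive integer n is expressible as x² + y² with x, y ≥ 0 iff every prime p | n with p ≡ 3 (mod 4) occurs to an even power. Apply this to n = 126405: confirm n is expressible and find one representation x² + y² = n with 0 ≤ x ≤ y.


Step 1: Factor n = 126405 = 3^2 · 5 · 53^2.
Step 2: Check the mod-4 condition on each prime factor: 3 ≡ 3 (mod 4), exponent 2 (must be even); 5 ≡ 1 (mod 4), exponent 1; 53 ≡ 1 (mod 4), exponent 2.
All primes ≡ 3 (mod 4) appear to even exponent (or don't appear), so by the two-squares theorem n IS expressible as a sum of two squares.
Step 3: Build a representation. Group n = k² · m with k = 3 and m = 5 · 53 · 53 = 14045 (a product of primes ≡ 1 (mod 4)); a representation of m scales to one of n via (k·x)² + (k·y)² = k²(x² + y²). Each prime p ≡ 1 (mod 4) is itself a sum of two squares; find a² by testing p − a² for a perfect square:
  5: 5 − 1² = 4 = 2² ⇒ 5 = 1² + 2².
  53: 53 − 1² = 52, 53 − 2² = 49 = 7² ⇒ 53 = 2² + 7².
  Combine using the Brahmagupta–Fibonacci identity (a² + b²)(c² + d²) = (ac − bd)² + (ad + bc)² = (ac + bd)² + (ad − bc)²:
  5 · 53 = 265: from (1² + 2²)(2² + 7²), take (1·2 − 2·7, 1·7 + 2·2) = (2 − 14, 7 + 4) = (-12, 11); dropping signs (only squares matter) gives (12, 11); check 12² + 11² = 144 + 121 = 265 ✓.
  265 · 53 = 14045: from (12² + 11²)(2² + 7²), take (12·2 − 11·7, 12·7 + 11·2) = (24 − 77, 84 + 22) = (-53, 106); dropping signs (only squares matter) gives (53, 106); check 53² + 106² = 2809 + 11236 = 14045 ✓.
  Scale by k = 3: (3·53, 3·106) = (159, 318).
Step 4: Order so x ≤ y and verify: 159² + 318² = 25281 + 101124 = 126405 = n. ✓

n = 126405 = 159² + 318² (one valid representation with x ≤ y).


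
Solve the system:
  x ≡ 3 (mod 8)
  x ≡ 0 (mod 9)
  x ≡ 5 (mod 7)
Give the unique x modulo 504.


Moduli 8, 9, 7 are pairwise coprime; by CRT there is a unique solution modulo M = 8 · 9 · 7 = 504.
Solve pairwise, accumulating the modulus:
  Start with x ≡ 3 (mod 8).
  Combine with x ≡ 0 (mod 9): since gcd(8, 9) = 1, we get a unique residue mod 72.
    Write x = 3 + 8·t and substitute into x ≡ 0 (mod 9): 8·t ≡ 0 − 3 = -3 (mod 9).
    Reduce coefficients mod 9: 8·t ≡ 6 (mod 9).
    The inverse of 8 mod 9 is 8 (since 8·8 = 64 = 7·9 + 1), so t ≡ 8·6 = 48 ≡ 3 (mod 9).
    Then x = 3 + 8·3 = 27, valid modulo lcm(8, 9) = 72: x ≡ 27 (mod 72).
  Combine with x ≡ 5 (mod 7): since gcd(72, 7) = 1, we get a unique residue mod 504.
    Write x = 27 + 72·t and substitute into x ≡ 5 (mod 7): 72·t ≡ 5 − 27 = -22 (mod 7).
    Reduce coefficients mod 7: 2·t ≡ 6 (mod 7).
    The inverse of 2 mod 7 is 4 (since 2·4 = 8 = 1·7 + 1), so t ≡ 4·6 = 24 ≡ 3 (mod 7).
    Then x = 27 + 72·3 = 243, valid modulo lcm(72, 7) = 504: x ≡ 243 (mod 504).
Verify: 243 mod 8 = 3 ✓, 243 mod 9 = 0 ✓, 243 mod 7 = 5 ✓.

x ≡ 243 (mod 504).
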